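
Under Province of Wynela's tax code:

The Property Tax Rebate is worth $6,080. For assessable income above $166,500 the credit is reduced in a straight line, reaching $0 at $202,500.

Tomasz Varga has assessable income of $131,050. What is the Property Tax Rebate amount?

Property Tax Rebate: $131,050 is at or below the $166,500 threshold, so the full $6,080 applies.

$6,080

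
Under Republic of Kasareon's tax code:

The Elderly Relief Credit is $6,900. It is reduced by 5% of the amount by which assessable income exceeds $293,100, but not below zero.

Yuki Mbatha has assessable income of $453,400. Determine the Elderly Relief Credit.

Elderly Relief Credit: 5% of the $160,300 excess over $293,100 is $8,015 ≥ base, so the credit is $0.

$0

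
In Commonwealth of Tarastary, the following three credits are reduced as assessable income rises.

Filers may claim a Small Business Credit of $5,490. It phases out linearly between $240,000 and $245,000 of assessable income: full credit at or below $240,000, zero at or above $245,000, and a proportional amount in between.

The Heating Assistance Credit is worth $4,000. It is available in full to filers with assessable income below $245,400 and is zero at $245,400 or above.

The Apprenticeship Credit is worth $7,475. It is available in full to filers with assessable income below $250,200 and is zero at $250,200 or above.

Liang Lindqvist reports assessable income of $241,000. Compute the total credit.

$15,867

Small Business Credit: $241,000 is $1,000 into a $5,000 phase-out range, leaving 4,000/5,000 of the credit: $5,490 × 4,000/5,000 = $4,392.
Heating Assistance Credit: $241,000 is below the $245,400 cutoff, so the full $4,000 applies.
Apprenticeship Credit: $241,000 is below the $250,200 cutoff, so the full $7,475 applies.
Total: $4,392 + $4,000 + $7,475 = $15,867.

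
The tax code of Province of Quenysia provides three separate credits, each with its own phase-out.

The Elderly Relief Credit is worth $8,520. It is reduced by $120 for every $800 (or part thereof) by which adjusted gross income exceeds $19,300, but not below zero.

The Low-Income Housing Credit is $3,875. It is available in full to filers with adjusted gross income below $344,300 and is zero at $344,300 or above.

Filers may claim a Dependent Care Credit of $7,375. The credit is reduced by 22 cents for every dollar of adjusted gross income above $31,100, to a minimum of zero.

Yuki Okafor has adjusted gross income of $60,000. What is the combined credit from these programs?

$7,292

Elderly Relief Credit: income exceeds $19,300 by $40,700, which is 51 full-or-partial $800 increments; reduction = 51 × $120 = $6,120, leaving $2,400.
Low-Income Housing Credit: $60,000 is below the $344,300 cutoff, so the full $3,875 applies.
Dependent Care Credit: 22% of the $28,900 excess over $31,100 is $6,358; credit = $7,375 − $6,358 = $1,017.
Total: $2,400 + $3,875 + $1,017 = $7,292.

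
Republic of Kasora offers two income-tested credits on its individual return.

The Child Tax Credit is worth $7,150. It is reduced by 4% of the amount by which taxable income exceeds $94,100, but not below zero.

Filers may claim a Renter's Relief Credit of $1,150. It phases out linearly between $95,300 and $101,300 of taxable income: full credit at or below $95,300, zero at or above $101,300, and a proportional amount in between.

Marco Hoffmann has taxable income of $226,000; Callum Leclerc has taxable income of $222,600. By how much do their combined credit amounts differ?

$136

Marco ($226,000): Child Tax Credit: 4% of the $131,900 excess over $94,100 is $5,276; credit = $7,150 − $5,276 = $1,874. Renter's Relief Credit: $226,000 is at or above $101,300, so the credit is $0. total $1,874 + $0 = $1,874
Callum ($222,600): Child Tax Credit: 4% of the $128,500 excess over $94,100 is $5,140; credit = $7,150 − $5,140 = $2,010. Renter's Relief Credit: $222,600 is at or above $101,300, so the credit is $0. total $2,010 + $0 = $2,010
Difference: |$1,874 − $2,010| = $136.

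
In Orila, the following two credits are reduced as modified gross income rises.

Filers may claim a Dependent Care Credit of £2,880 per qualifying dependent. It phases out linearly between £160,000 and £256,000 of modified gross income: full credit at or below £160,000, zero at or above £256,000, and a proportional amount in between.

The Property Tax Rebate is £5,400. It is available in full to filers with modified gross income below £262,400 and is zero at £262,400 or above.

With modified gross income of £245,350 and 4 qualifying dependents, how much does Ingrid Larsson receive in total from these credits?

Dependent Care Credit: base = 4 × £2,880 = £11,520. £245,350 is £85,350 into a £96,000 phase-out range, leaving 10,650/96,000 of the credit: £11,520 × 10,650/96,000 = £1,278.
Property Tax Rebate: £245,350 is below the £262,400 cutoff, so the full £5,400 applies.
Total: £1,278 + £5,400 = £6,678.

£6,678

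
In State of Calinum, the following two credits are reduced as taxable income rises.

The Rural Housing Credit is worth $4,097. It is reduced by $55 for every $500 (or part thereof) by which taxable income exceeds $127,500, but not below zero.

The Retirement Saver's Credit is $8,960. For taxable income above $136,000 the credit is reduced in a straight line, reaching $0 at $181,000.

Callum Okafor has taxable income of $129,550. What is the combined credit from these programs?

Rural Housing Credit: income exceeds $127,500 by $2,050, which is 5 full-or-partial $500 increments; reduction = 5 × $55 = $275, leaving $3,822.
Retirement Saver's Credit: $129,550 is at or below the $136,000 threshold, so the full $8,960 applies.
Total: $3,822 + $8,960 = $12,782.

$12,782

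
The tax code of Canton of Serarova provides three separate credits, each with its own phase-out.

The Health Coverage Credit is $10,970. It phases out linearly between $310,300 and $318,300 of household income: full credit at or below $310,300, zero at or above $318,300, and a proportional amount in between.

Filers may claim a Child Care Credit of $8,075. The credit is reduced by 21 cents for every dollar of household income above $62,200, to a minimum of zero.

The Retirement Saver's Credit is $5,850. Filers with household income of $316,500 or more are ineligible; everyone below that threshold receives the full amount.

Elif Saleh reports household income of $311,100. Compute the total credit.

Health Coverage Credit: $311,100 is $800 into a $8,000 phase-out range, leaving 7,200/8,000 of the credit: $10,970 × 7,200/8,000 = $9,873.
Child Care Credit: 21% of the $248,900 excess over $62,200 is $52,269 ≥ base, so the credit is $0.
Retirement Saver's Credit: $311,100 is below the $316,500 cutoff, so the full $5,850 applies.
Total: $9,873 + $0 + $5,850 = $15,723.

$15,723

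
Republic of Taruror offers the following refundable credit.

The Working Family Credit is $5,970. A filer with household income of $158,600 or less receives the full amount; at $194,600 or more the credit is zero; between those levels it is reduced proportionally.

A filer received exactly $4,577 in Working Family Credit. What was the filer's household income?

$167,000

$4,577 is 4,577/5,970 of the full $5,970, so 1,393/5,970 of the $36,000 range has been used: income = $158,600 + $36,000 × 1,393/5,970 = $167,000.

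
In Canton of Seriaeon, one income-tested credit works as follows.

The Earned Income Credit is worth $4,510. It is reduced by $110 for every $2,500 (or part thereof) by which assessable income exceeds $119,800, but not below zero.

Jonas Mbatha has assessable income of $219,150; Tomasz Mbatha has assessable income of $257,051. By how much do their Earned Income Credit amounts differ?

Jonas ($219,150): Earned Income Credit: income exceeds $119,800 by $99,350, which is 40 full-or-partial $2,500 increments; reduction = 40 × $110 = $4,400, leaving $110.
Tomasz ($257,051): Earned Income Credit: income exceeds $119,800 by $137,251 → 55 increments × $110 = $6,050 ≥ base, so the credit is $0.
Difference: |$110 − $0| = $110.

$110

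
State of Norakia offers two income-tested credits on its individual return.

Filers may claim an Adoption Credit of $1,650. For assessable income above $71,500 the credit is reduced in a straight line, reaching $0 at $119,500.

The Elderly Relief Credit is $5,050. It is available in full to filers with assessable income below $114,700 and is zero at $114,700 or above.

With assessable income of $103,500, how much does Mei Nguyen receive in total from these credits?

$5,600

Adoption Credit: $103,500 is $32,000 into a $48,000 phase-out range, leaving 16,000/48,000 of the credit: $1,650 × 16,000/48,000 = $550.
Elderly Relief Credit: $103,500 is below the $114,700 cutoff, so the full $5,050 applies.
Total: $550 + $5,050 = $5,600.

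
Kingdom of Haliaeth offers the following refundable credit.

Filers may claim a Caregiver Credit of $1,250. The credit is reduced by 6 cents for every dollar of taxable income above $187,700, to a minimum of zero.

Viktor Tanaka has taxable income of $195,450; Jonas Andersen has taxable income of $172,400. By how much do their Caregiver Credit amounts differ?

Viktor ($195,450): Caregiver Credit: 6% of the $7,750 excess over $187,700 is $465; credit = $1,250 − $465 = $785.
Jonas ($172,400): Caregiver Credit: $172,400 is at or below the $187,700 threshold, so the full $1,250 applies.
Difference: |$785 − $1,250| = $465.

$465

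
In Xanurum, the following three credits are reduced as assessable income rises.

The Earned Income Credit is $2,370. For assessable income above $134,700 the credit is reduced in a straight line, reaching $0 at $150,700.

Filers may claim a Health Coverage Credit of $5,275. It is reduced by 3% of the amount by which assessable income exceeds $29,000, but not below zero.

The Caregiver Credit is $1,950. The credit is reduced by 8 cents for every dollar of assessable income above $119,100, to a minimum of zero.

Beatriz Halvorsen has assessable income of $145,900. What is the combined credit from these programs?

Earned Income Credit: $145,900 is $11,200 into a $16,000 phase-out range, leaving 4,800/16,000 of the credit: $2,370 × 4,800/16,000 = $711.
Health Coverage Credit: 3% of the $116,900 excess over $29,000 is $3,507; credit = $5,275 − $3,507 = $1,768.
Caregiver Credit: 8% of the $26,800 excess over $119,100 is $2,144 ≥ base, so the credit is $0.
Total: $711 + $1,768 + $0 = $2,479.

$2,479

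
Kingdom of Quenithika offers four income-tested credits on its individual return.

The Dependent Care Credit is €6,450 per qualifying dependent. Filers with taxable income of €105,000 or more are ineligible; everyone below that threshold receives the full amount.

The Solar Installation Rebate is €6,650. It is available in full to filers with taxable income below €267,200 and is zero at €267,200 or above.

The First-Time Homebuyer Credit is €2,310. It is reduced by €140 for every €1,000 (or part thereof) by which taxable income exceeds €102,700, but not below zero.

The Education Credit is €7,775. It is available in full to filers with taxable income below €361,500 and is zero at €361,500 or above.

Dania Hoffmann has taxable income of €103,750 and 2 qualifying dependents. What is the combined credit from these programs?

Dependent Care Credit: base = 2 × €6,450 = €12,900. €103,750 is below the €105,000 cutoff, so the full €12,900 applies.
Solar Installation Rebate: €103,750 is below the €267,200 cutoff, so the full €6,650 applies.
First-Time Homebuyer Credit: income exceeds €102,700 by €1,050, which is 2 full-or-partial €1,000 increments; reduction = 2 × €140 = €280, leaving €2,030.
Education Credit: €103,750 is below the €361,500 cutoff, so the full €7,775 applies.
Total: €12,900 + €6,650 + €2,030 + €7,775 = €29,355.

€29,355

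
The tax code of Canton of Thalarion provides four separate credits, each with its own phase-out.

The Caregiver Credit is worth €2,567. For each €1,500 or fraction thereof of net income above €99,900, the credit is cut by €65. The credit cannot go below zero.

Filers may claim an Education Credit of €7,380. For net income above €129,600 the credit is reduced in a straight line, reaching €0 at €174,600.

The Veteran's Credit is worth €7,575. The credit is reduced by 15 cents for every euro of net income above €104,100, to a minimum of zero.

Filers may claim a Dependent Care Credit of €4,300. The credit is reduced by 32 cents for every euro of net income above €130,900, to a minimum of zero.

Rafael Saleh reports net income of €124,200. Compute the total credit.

Caregiver Credit: income exceeds €99,900 by €24,300, which is 17 full-or-partial €1,500 increments; reduction = 17 × €65 = €1,105, leaving €1,462.
Education Credit: €124,200 is at or below the €129,600 threshold, so the full €7,380 applies.
Veteran's Credit: 15% of the €20,100 excess over €104,100 is €3,015; credit = €7,575 − €3,015 = €4,560.
Dependent Care Credit: €124,200 is at or below the €130,900 threshold, so the full €4,300 applies.
Total: €1,462 + €7,380 + €4,560 + €4,300 = €17,702.

€17,702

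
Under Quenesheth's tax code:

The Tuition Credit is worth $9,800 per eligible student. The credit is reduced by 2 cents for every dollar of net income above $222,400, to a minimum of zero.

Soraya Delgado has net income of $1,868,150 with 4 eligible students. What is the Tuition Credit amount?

$6,285

Tuition Credit: base = 4 × $9,800 = $39,200. 2% of the $1,645,750 excess over $222,400 is $32,915; credit = $39,200 − $32,915 = $6,285.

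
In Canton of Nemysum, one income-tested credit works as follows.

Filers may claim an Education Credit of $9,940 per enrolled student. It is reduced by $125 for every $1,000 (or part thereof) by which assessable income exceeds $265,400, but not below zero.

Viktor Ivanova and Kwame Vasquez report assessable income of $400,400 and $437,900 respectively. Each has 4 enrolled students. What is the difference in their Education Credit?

Viktor ($400,400): Education Credit: base = 4 × $9,940 = $39,760. income exceeds $265,400 by $135,000, which is 135 full-or-partial $1,000 increments; reduction = 135 × $125 = $16,875, leaving $22,885.
Kwame ($437,900): Education Credit: base = 4 × $9,940 = $39,760. income exceeds $265,400 by $172,500, which is 173 full-or-partial $1,000 increments; reduction = 173 × $125 = $21,625, leaving $18,135.
Difference: |$22,885 − $18,135| = $4,750.

$4,750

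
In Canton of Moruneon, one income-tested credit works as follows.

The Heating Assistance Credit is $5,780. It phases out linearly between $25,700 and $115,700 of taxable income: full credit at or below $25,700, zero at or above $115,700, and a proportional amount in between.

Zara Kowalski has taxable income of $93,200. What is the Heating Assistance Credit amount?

Heating Assistance Credit: $93,200 is $67,500 into a $90,000 phase-out range, leaving 22,500/90,000 of the credit: $5,780 × 22,500/90,000 = $1,445.

$1,445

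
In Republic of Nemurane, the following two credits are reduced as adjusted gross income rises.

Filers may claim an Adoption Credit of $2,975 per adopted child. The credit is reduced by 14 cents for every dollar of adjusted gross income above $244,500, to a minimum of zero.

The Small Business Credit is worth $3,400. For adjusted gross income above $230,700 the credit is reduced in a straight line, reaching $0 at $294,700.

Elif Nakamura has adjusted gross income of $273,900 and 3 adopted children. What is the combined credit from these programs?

Adoption Credit: base = 3 × $2,975 = $8,925. 14% of the $29,400 excess over $244,500 is $4,116; credit = $8,925 − $4,116 = $4,809.
Small Business Credit: $273,900 is $43,200 into a $64,000 phase-out range, leaving 20,800/64,000 of the credit: $3,400 × 20,800/64,000 = $1,105.
Total: $4,809 + $1,105 = $5,914.

$5,914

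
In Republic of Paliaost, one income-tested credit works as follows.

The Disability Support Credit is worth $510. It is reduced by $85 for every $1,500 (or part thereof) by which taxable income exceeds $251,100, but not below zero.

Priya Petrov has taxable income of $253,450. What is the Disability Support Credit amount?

$340

Disability Support Credit: income exceeds $251,100 by $2,350, which is 2 full-or-partial $1,500 increments; reduction = 2 × $85 = $170, leaving $340.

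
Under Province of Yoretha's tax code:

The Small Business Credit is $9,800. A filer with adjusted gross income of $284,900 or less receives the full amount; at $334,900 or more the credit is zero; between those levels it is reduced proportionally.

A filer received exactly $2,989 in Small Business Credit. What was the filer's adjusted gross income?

$319,650

$2,989 is 2,989/9,800 of the full $9,800, so 6,811/9,800 of the $50,000 range has been used: income = $284,900 + $50,000 × 6,811/9,800 = $319,650.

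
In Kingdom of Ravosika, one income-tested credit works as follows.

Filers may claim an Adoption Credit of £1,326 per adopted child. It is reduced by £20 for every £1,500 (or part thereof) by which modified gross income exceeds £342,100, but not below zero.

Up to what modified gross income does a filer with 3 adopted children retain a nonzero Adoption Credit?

£639,100

Full credit = 3 × £1,326 = £3,978.
After 198 increments the reduction is 198 × £20 = £3,960, leaving £18; one more increment wipes it out. Increment 198 ends at excess 198 × £1,500 = £297,000, so the highest qualifying income is £342,100 + £297,000 = £639,100.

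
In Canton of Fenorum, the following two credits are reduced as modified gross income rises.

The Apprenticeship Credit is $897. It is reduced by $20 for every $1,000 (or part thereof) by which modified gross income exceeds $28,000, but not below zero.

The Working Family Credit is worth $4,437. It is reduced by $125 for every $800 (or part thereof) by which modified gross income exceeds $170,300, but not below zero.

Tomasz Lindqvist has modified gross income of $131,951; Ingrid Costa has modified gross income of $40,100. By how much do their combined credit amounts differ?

$637

Tomasz ($131,951): Apprenticeship Credit: income exceeds $28,000 by $103,951 → 104 increments × $20 = $2,080 ≥ base, so the credit is $0. Working Family Credit: $131,951 is at or below the $170,300 threshold, so the full $4,437 applies. total $0 + $4,437 = $4,437
Ingrid ($40,100): Apprenticeship Credit: income exceeds $28,000 by $12,100, which is 13 full-or-partial $1,000 increments; reduction = 13 × $20 = $260, leaving $637. Working Family Credit: $40,100 is at or below the $170,300 threshold, so the full $4,437 applies. total $637 + $4,437 = $5,074
Difference: |$4,437 − $5,074| = $637.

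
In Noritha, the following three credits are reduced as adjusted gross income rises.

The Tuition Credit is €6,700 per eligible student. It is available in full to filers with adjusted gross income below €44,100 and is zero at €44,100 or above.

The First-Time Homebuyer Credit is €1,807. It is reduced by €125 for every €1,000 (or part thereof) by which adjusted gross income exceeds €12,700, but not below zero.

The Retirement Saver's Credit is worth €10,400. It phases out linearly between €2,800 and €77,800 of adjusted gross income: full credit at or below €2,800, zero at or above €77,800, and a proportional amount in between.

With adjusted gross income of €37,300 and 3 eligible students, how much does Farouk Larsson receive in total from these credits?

€25,716

Tuition Credit: base = 3 × €6,700 = €20,100. €37,300 is below the €44,100 cutoff, so the full €20,100 applies.
First-Time Homebuyer Credit: income exceeds €12,700 by €24,600 → 25 increments × €125 = €3,125 ≥ base, so the credit is €0.
Retirement Saver's Credit: €37,300 is €34,500 into a €75,000 phase-out range, leaving 40,500/75,000 of the credit: €10,400 × 40,500/75,000 = €5,616.
Total: €20,100 + €0 + €5,616 = €25,716.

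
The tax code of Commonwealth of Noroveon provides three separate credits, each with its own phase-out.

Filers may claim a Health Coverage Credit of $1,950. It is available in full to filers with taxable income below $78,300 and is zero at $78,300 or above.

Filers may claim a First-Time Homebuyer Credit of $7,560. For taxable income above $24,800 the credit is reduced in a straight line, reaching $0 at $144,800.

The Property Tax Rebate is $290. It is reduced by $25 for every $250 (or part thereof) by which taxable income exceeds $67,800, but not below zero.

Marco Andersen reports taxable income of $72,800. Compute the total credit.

Health Coverage Credit: $72,800 is below the $78,300 cutoff, so the full $1,950 applies.
First-Time Homebuyer Credit: $72,800 is $48,000 into a $120,000 phase-out range, leaving 72,000/120,000 of the credit: $7,560 × 72,000/120,000 = $4,536.
Property Tax Rebate: income exceeds $67,800 by $5,000 → 20 increments × $25 = $500 ≥ base, so the credit is $0.
Total: $1,950 + $4,536 + $0 = $6,486.

$6,486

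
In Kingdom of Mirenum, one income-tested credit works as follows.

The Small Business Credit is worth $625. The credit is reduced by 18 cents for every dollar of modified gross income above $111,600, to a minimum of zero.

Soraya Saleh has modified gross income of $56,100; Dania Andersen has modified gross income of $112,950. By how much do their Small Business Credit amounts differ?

$243

Soraya ($56,100): Small Business Credit: $56,100 is at or below the $111,600 threshold, so the full $625 applies.
Dania ($112,950): Small Business Credit: 18% of the $1,350 excess over $111,600 is $243; credit = $625 − $243 = $382.
Difference: |$625 − $382| = $243.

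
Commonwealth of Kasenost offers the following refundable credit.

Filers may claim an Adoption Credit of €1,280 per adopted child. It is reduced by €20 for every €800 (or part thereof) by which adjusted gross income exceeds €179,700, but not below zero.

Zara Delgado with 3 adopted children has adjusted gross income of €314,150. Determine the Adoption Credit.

Adoption Credit: base = 3 × €1,280 = €3,840. income exceeds €179,700 by €134,450, which is 169 full-or-partial €800 increments; reduction = 169 × €20 = €3,380, leaving €460.

€460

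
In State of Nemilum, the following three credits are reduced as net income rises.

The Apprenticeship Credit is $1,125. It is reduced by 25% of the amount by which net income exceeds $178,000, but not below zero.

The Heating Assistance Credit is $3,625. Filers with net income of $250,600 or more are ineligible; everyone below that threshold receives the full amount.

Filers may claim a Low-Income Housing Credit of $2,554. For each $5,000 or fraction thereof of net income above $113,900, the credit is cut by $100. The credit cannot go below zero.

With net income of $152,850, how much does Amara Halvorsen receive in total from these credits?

$6,504

Apprenticeship Credit: $152,850 is at or below the $178,000 threshold, so the full $1,125 applies.
Heating Assistance Credit: $152,850 is below the $250,600 cutoff, so the full $3,625 applies.
Low-Income Housing Credit: income exceeds $113,900 by $38,950, which is 8 full-or-partial $5,000 increments; reduction = 8 × $100 = $800, leaving $1,754.
Total: $1,125 + $3,625 + $1,754 = $6,504.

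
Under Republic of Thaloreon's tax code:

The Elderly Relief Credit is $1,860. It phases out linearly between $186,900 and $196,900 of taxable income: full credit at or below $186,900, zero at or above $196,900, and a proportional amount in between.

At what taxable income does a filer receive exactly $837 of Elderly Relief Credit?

$837 is 837/1,860 of the full $1,860, so 1,023/1,860 of the $10,000 range has been used: income = $186,900 + $10,000 × 1,023/1,860 = $192,400.

$192,400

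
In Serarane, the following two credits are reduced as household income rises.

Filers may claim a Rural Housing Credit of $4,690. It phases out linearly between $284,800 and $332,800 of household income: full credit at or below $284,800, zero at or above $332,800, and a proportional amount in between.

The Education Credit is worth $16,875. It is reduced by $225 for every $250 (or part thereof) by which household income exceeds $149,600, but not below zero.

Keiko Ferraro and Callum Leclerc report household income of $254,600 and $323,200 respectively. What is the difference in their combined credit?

$3,752

Keiko ($254,600): Rural Housing Credit: $254,600 is at or below the $284,800 threshold, so the full $4,690 applies. Education Credit: income exceeds $149,600 by $105,000 → 420 increments × $225 = $94,500 ≥ base, so the credit is $0. total $4,690 + $0 = $4,690
Callum ($323,200): Rural Housing Credit: $323,200 is $38,400 into a $48,000 phase-out range, leaving 9,600/48,000 of the credit: $4,690 × 9,600/48,000 = $938. Education Credit: income exceeds $149,600 by $173,600 → 695 increments × $225 = $156,375 ≥ base, so the credit is $0. total $938 + $0 = $938
Difference: |$4,690 − $938| = $3,752.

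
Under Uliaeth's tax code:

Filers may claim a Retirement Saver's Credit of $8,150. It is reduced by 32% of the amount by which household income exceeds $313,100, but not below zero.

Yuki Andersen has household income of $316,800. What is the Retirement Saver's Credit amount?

$6,966

Retirement Saver's Credit: 32% of the $3,700 excess over $313,100 is $1,184; credit = $8,150 − $1,184 = $6,966.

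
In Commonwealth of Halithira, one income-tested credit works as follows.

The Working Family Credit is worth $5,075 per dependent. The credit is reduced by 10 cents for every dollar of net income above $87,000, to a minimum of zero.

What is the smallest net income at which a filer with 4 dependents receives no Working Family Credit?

Full credit = 4 × $5,075 = $20,300.
The credit falls by 10% of each dollar above $87,000, so it reaches zero when the excess is $20,300 / 10% = $203,000: income = $87,000 + $203,000 = $290,000.

$290,000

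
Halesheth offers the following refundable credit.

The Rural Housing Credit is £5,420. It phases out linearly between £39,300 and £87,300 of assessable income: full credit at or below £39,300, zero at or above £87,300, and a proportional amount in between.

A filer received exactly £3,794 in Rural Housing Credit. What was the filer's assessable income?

£3,794 is 3,794/5,420 of the full £5,420, so 1,626/5,420 of the £48,000 range has been used: income = £39,300 + £48,000 × 1,626/5,420 = £53,700.

£53,700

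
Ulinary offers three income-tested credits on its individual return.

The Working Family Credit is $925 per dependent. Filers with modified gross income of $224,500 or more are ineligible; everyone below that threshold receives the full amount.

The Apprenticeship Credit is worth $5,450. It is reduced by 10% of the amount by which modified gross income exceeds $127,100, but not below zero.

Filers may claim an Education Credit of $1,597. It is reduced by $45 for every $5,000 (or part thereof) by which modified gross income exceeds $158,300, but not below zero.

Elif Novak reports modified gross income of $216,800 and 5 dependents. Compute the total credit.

Working Family Credit: base = 5 × $925 = $4,625. $216,800 is below the $224,500 cutoff, so the full $4,625 applies.
Apprenticeship Credit: 10% of the $89,700 excess over $127,100 is $8,970 ≥ base, so the credit is $0.
Education Credit: income exceeds $158,300 by $58,500, which is 12 full-or-partial $5,000 increments; reduction = 12 × $45 = $540, leaving $1,057.
Total: $4,625 + $0 + $1,057 = $5,682.

$5,682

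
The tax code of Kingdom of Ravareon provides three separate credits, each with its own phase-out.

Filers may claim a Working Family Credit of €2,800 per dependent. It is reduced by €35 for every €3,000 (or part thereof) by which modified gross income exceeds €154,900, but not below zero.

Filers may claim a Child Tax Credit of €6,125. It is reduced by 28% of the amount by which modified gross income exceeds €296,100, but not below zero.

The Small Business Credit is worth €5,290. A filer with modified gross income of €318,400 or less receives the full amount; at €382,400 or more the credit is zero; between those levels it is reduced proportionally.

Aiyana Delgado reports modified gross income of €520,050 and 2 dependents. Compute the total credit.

€1,330

Working Family Credit: base = 2 × €2,800 = €5,600. income exceeds €154,900 by €365,150, which is 122 full-or-partial €3,000 increments; reduction = 122 × €35 = €4,270, leaving €1,330.
Child Tax Credit: 28% of the €223,950 excess over €296,100 is €62,706 ≥ base, so the credit is €0.
Small Business Credit: €520,050 is at or above €382,400, so the credit is €0.
Total: €1,330 + €0 + €0 = €1,330.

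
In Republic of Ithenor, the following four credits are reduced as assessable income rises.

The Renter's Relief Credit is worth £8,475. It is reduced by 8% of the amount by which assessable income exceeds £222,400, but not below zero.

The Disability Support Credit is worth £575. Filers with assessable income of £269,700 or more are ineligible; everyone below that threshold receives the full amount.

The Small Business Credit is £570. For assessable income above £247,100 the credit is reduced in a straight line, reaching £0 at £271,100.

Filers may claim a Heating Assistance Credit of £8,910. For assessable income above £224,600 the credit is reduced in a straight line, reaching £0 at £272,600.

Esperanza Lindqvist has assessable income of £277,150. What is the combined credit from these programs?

Renter's Relief Credit: 8% of the £54,750 excess over £222,400 is £4,380; credit = £8,475 − £4,380 = £4,095.
Disability Support Credit: £277,150 meets or exceeds the £269,700 cutoff, so the credit is £0.
Small Business Credit: £277,150 is at or above £271,100, so the credit is £0.
Heating Assistance Credit: £277,150 is at or above £272,600, so the credit is £0.
Total: £4,095 + £0 + £0 + £0 = £4,095.

£4,095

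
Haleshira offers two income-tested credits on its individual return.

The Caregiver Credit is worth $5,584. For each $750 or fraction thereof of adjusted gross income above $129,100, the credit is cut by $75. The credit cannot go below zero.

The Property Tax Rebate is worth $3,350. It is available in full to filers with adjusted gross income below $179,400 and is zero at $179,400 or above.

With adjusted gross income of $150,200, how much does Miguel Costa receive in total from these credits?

$6,759

Caregiver Credit: income exceeds $129,100 by $21,100, which is 29 full-or-partial $750 increments; reduction = 29 × $75 = $2,175, leaving $3,409.
Property Tax Rebate: $150,200 is below the $179,400 cutoff, so the full $3,350 applies.
Total: $3,409 + $3,350 = $6,759.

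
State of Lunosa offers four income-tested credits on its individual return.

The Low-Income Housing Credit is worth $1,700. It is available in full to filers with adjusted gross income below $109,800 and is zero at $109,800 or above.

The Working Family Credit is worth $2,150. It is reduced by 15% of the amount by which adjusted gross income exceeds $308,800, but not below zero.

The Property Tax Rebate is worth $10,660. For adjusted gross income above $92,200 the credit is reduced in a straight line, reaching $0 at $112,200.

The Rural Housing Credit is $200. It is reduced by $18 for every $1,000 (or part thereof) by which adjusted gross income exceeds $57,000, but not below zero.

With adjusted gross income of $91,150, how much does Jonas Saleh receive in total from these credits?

$14,510

Low-Income Housing Credit: $91,150 is below the $109,800 cutoff, so the full $1,700 applies.
Working Family Credit: $91,150 is at or below the $308,800 threshold, so the full $2,150 applies.
Property Tax Rebate: $91,150 is at or below the $92,200 threshold, so the full $10,660 applies.
Rural Housing Credit: income exceeds $57,000 by $34,150 → 35 increments × $18 = $630 ≥ base, so the credit is $0.
Total: $1,700 + $2,150 + $10,660 + $0 = $14,510.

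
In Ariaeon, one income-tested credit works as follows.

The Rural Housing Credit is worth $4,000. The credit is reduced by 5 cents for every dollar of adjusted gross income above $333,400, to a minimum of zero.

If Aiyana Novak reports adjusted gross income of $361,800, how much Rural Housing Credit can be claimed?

Rural Housing Credit: 5% of the $28,400 excess over $333,400 is $1,420; credit = $4,000 − $1,420 = $2,580.

$2,580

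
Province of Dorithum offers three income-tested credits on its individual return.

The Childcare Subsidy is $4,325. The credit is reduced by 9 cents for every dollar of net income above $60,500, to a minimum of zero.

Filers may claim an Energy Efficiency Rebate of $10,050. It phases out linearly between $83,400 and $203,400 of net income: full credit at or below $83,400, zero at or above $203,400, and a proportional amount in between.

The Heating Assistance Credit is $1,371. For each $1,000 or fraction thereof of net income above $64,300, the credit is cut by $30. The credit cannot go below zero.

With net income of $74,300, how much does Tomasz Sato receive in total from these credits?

$14,204

Childcare Subsidy: 9% of the $13,800 excess over $60,500 is $1,242; credit = $4,325 − $1,242 = $3,083.
Energy Efficiency Rebate: $74,300 is at or below the $83,400 threshold, so the full $10,050 applies.
Heating Assistance Credit: income exceeds $64,300 by $10,000, which is 10 full-or-partial $1,000 increments; reduction = 10 × $30 = $300, leaving $1,071.
Total: $3,083 + $10,050 + $1,071 = $14,204.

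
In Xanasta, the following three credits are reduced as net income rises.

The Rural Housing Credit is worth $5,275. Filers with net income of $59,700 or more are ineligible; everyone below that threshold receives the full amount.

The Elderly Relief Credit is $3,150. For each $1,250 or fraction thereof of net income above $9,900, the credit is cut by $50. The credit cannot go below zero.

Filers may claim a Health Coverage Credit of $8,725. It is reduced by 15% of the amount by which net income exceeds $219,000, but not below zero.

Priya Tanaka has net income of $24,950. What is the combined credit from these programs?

$16,500

Rural Housing Credit: $24,950 is below the $59,700 cutoff, so the full $5,275 applies.
Elderly Relief Credit: income exceeds $9,900 by $15,050, which is 13 full-or-partial $1,250 increments; reduction = 13 × $50 = $650, leaving $2,500.
Health Coverage Credit: $24,950 is at or below the $219,000 threshold, so the full $8,725 applies.
Total: $5,275 + $2,500 + $8,725 = $16,500.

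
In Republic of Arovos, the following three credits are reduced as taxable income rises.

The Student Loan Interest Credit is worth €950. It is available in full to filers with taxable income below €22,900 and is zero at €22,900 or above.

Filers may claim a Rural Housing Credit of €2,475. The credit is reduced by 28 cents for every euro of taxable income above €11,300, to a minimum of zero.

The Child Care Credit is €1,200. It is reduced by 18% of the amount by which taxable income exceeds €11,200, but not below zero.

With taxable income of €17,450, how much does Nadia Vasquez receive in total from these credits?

€1,778

Student Loan Interest Credit: €17,450 is below the €22,900 cutoff, so the full €950 applies.
Rural Housing Credit: 28% of the €6,150 excess over €11,300 is €1,722; credit = €2,475 − €1,722 = €753.
Child Care Credit: 18% of the €6,250 excess over €11,200 is €1,125; credit = €1,200 − €1,125 = €75.
Total: €950 + €753 + €75 = €1,778.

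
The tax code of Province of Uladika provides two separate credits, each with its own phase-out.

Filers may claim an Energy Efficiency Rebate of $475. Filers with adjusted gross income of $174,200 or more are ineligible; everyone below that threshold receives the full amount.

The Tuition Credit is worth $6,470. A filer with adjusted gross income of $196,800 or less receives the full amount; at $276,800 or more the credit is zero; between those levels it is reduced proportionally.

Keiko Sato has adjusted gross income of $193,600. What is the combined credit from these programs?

Energy Efficiency Rebate: $193,600 meets or exceeds the $174,200 cutoff, so the credit is $0.
Tuition Credit: $193,600 is at or below the $196,800 threshold, so the full $6,470 applies.
Total: $0 + $6,470 = $6,470.

$6,470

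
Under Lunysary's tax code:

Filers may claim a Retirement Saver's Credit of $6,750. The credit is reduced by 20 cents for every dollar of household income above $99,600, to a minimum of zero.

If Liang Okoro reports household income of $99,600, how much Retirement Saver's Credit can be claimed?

Retirement Saver's Credit: $99,600 is at or below the $99,600 threshold, so the full $6,750 applies.

$6,750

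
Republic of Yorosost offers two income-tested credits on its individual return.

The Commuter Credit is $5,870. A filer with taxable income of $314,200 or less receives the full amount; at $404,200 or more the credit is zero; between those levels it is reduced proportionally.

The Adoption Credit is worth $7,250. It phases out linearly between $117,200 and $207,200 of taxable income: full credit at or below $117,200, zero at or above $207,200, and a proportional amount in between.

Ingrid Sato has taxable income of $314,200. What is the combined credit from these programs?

Commuter Credit: $314,200 is at or below the $314,200 threshold, so the full $5,870 applies.
Adoption Credit: $314,200 is at or above $207,200, so the credit is $0.
Total: $5,870 + $0 = $5,870.

$5,870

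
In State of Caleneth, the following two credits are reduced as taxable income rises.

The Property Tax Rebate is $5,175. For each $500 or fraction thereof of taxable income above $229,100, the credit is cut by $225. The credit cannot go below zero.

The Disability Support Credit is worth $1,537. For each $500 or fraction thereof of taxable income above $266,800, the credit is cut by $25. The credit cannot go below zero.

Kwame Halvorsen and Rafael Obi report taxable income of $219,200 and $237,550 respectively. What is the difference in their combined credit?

Kwame ($219,200): Property Tax Rebate: $219,200 is at or below the $229,100 threshold, so the full $5,175 applies. Disability Support Credit: $219,200 is at or below the $266,800 threshold, so the full $1,537 applies. total $5,175 + $1,537 = $6,712
Rafael ($237,550): Property Tax Rebate: income exceeds $229,100 by $8,450, which is 17 full-or-partial $500 increments; reduction = 17 × $225 = $3,825, leaving $1,350. Disability Support Credit: $237,550 is at or below the $266,800 threshold, so the full $1,537 applies. total $1,350 + $1,537 = $2,887
Difference: |$6,712 − $2,887| = $3,825.

$3,825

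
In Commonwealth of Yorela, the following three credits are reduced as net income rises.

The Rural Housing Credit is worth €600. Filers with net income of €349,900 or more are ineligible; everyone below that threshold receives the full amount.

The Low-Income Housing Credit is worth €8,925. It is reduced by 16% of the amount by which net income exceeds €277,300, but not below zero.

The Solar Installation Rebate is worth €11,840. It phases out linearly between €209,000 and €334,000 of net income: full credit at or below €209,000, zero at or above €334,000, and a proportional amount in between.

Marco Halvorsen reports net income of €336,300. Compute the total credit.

Rural Housing Credit: €336,300 is below the €349,900 cutoff, so the full €600 applies.
Low-Income Housing Credit: 16% of the €59,000 excess over €277,300 is €9,440 ≥ base, so the credit is €0.
Solar Installation Rebate: €336,300 is at or above €334,000, so the credit is €0.
Total: €600 + €0 + €0 = €600.

€600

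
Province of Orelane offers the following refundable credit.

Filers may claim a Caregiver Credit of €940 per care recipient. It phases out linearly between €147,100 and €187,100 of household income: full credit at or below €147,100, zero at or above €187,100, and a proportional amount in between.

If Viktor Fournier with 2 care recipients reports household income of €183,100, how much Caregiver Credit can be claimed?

€188

Caregiver Credit: base = 2 × €940 = €1,880. €183,100 is €36,000 into a €40,000 phase-out range, leaving 4,000/40,000 of the credit: €1,880 × 4,000/40,000 = €188.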